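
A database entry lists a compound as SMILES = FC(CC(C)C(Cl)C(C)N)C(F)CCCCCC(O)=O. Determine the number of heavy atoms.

Every atom symbol written in the SMILES (organic subset) is one heavy atom; implicit H are not written.
Heavy atoms by element → C:14, Cl:1, F:2, N:1, O:2.
Total: 20.

20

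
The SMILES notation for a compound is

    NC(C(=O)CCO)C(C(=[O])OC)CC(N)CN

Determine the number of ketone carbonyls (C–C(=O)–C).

The ketone motif appears at heavy-atom position 3 in the SMILES.
Other groups present: 1 ester, 1 hydroxyl, 3 primary amine.
Ketone count: 1.

1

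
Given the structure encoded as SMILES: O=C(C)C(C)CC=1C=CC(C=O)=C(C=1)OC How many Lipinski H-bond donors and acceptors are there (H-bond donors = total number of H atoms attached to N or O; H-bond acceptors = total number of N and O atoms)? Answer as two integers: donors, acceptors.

0, 3

Donors: find every N or O and count the H atoms it carries.
  atom 1 (O): bond orders sum to 2 → 0 H
  atom 12 (O): bond orders sum to 2 → 0 H
  atom 15 (O): bond orders sum to 2 → 0 H
Lipinski HBD = 0.
Acceptors: N atoms = 0, O atoms = 3 → HBA = 3.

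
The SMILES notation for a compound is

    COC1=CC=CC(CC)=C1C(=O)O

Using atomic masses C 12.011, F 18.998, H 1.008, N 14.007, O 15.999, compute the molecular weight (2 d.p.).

180.20 g/mol

First, the molecular formula is C10H12O3 (counting implicit H from valence).
  C: 10 × 12.011 = 120.110
  H: 12 × 1.008 = 12.096
  O: 3 × 15.999 = 47.997
Sum: 10×12.011 + 12×1.008 + 3×15.999 = 180.203 → 180.20 g/mol.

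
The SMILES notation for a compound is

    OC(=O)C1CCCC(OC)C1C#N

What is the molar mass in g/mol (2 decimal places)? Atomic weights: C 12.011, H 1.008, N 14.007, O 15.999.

183.21 g/mol

First, the molecular formula is C9H13NO3 (counting implicit H from valence).
  C: 9 × 12.011 = 108.099
  H: 13 × 1.008 = 13.104
  N: 1 × 14.007 = 14.007
  O: 3 × 15.999 = 47.997
Sum: 9×12.011 + 13×1.008 + 1×14.007 + 3×15.999 = 183.207 → 183.21 g/mol.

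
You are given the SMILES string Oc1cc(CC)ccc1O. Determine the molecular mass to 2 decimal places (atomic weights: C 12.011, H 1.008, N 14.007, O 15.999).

First, the molecular formula is C8H10O2 (counting implicit H from valence).
  C: 8 × 12.011 = 96.088
  H: 10 × 1.008 = 10.080
  O: 2 × 15.999 = 31.998
Sum: 8×12.011 + 10×1.008 + 2×15.999 = 138.166 → 138.17 g/mol.

138.17 g/mol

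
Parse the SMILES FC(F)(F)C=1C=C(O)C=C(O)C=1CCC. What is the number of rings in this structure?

In SMILES, each pair of matching ring-closure digits denotes one ring-closing bond; the number of such bonds equals the number of independent rings.
Ring-closure bonds here: 1.

1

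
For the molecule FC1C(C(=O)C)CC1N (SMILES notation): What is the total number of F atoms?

1

Scan the SMILES for F atoms (remember two-letter symbols like Cl and Br are single atoms).
Fluorine count: 1.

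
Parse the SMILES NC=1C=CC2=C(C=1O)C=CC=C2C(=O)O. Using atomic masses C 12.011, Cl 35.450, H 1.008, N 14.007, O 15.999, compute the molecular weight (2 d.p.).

First, the molecular formula is C11H9NO3 (counting implicit H from valence).
  C: 11 × 12.011 = 132.121
  H: 9 × 1.008 = 9.072
  N: 1 × 14.007 = 14.007
  O: 3 × 15.999 = 47.997
Sum: 11×12.011 + 9×1.008 + 1×14.007 + 3×15.999 = 203.197 → 203.20 g/mol.

203.20 g/mol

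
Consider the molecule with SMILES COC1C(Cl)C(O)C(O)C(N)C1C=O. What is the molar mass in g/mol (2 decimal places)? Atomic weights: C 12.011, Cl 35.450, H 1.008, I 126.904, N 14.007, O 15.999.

223.65 g/mol

First, the molecular formula is C8H14ClNO4 (counting implicit H from valence).
  C: 8 × 12.011 = 96.088
  Cl: 1 × 35.450 = 35.450
  H: 14 × 1.008 = 14.112
  N: 1 × 14.007 = 14.007
  O: 4 × 15.999 = 63.996
Sum: 8×12.011 + 1×35.450 + 14×1.008 + 1×14.007 + 4×15.999 = 223.653 → 223.65 g/mol.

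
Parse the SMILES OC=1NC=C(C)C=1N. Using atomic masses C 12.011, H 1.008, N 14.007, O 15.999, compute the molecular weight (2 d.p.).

112.13 g/mol

First, the molecular formula is C5H8N2O (counting implicit H from valence).
  C: 5 × 12.011 = 60.055
  H: 8 × 1.008 = 8.064
  N: 2 × 14.007 = 28.014
  O: 1 × 15.999 = 15.999
Sum: 5×12.011 + 8×1.008 + 2×14.007 + 1×15.999 = 112.132 → 112.13 g/mol.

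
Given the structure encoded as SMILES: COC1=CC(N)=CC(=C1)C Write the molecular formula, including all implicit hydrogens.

Walk through each heavy atom and fill implicit hydrogens from standard valence (C 4, N 3, O 2, S 2, halogen 1):
  atom 1: C, bond orders sum to 1 (valence 4) → 3 H
  atom 2: O, bond orders sum to 2 (valence 2) → 0 H
  atom 3: C, bond orders sum to 4 (valence 4) → 0 H
  atom 4: C, bond orders sum to 3 (valence 4) → 1 H
  atom 5: C, bond orders sum to 4 (valence 4) → 0 H
  atom 6: N, bond orders sum to 1 (valence 3) → 2 H
  atom 7: C, bond orders sum to 3 (valence 4) → 1 H
  atom 8: C, bond orders sum to 4 (valence 4) → 0 H
  atom 9: C, bond orders sum to 3 (valence 4) → 1 H
  atom 10: C, bond orders sum to 1 (valence 4) → 3 H
Totals → C:8, H:11, N:1, O:1.

C8H11NO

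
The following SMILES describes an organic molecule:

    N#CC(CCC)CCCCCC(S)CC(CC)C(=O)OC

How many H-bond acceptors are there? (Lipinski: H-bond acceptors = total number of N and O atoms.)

3

N atoms: 1; O atoms: 2.
Lipinski HBA = 1 + 2 = 3.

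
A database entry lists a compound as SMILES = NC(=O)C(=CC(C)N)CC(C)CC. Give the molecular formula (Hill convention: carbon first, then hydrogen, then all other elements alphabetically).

Walk through each heavy atom and fill implicit hydrogens from standard valence (C 4, N 3, O 2, S 2, halogen 1):
  atom 1: N, bond orders sum to 1 (valence 3) → 2 H
  atom 2: C, bond orders sum to 4 (valence 4) → 0 H
  atom 3: O, bond orders sum to 2 (valence 2) → 0 H
  atom 4: C, bond orders sum to 4 (valence 4) → 0 H
  atom 5: C, bond orders sum to 3 (valence 4) → 1 H
  atom 6: C, bond orders sum to 3 (valence 4) → 1 H
  atom 7: C, bond orders sum to 1 (valence 4) → 3 H
  atom 8: N, bond orders sum to 1 (valence 3) → 2 H
  atom 9: C, bond orders sum to 2 (valence 4) → 2 H
  atom 10: C, bond orders sum to 3 (valence 4) → 1 H
  atom 11: C, bond orders sum to 1 (valence 4) → 3 H
  atom 12: C, bond orders sum to 2 (valence 4) → 2 H
  atom 13: C, bond orders sum to 1 (valence 4) → 3 H
Totals → C:10, H:20, N:2, O:1.

C10H20N2O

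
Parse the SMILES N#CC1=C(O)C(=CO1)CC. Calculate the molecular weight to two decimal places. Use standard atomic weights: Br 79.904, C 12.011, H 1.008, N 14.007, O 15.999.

137.14 g/mol

First, the molecular formula is C7H7NO2 (counting implicit H from valence).
  C: 7 × 12.011 = 84.077
  H: 7 × 1.008 = 7.056
  N: 1 × 14.007 = 14.007
  O: 2 × 15.999 = 31.998
Sum: 7×12.011 + 7×1.008 + 1×14.007 + 2×15.999 = 137.138 → 137.14 g/mol.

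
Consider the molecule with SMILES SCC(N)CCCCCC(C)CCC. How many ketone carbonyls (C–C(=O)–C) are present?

Scan the SMILES for the ketone motif — none present.
Groups that are present: 1 primary amine, 1 thiol.

0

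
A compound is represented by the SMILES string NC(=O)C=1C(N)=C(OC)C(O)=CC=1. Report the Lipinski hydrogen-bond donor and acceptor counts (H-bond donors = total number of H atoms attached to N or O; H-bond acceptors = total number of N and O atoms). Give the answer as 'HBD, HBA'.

Donors: find every N or O and count the H atoms it carries.
  atom 1 (N): bond orders sum to 1 → 2 H
  atom 3 (O): bond orders sum to 2 → 0 H
  atom 6 (N): bond orders sum to 1 → 2 H
  atom 8 (O): bond orders sum to 2 → 0 H
  atom 11 (O): bond orders sum to 1 → 1 H
Lipinski HBD = 5.
Acceptors: N atoms = 2, O atoms = 3 → HBA = 5.

5, 5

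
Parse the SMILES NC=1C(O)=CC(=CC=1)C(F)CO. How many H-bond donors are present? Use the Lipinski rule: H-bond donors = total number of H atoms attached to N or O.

Donors: find every N or O and count the H atoms it carries.
  atom 1 (N): bond orders sum to 1 → 2 H
  atom 4 (O): bond orders sum to 1 → 1 H
  atom 12 (O): bond orders sum to 1 → 1 H
Lipinski HBD = 4.

4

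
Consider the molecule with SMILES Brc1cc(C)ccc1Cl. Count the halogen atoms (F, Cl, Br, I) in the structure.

2

Halogen atoms appear at heavy-atom positions 1, 9 (1×Br, 1×Cl).
Halogen count: 2.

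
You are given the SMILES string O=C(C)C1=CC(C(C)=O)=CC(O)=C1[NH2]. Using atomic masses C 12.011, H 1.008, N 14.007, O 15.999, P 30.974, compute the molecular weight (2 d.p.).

193.20 g/mol

First, the molecular formula is C10H11NO3 (counting implicit H from valence).
  C: 10 × 12.011 = 120.110
  H: 11 × 1.008 = 11.088
  N: 1 × 14.007 = 14.007
  O: 3 × 15.999 = 47.997
Sum: 10×12.011 + 11×1.008 + 1×14.007 + 3×15.999 = 193.202 → 193.20 g/mol.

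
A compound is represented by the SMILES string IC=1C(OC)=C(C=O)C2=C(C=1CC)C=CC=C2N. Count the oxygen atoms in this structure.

Scan the SMILES for O atoms (remember two-letter symbols like Cl and Br are single atoms).
Oxygen count: 2.

2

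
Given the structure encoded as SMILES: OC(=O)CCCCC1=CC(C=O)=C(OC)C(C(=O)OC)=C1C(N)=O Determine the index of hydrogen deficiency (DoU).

8

Degree of unsaturation = (number of rings) + (number of π bonds).
Ring closures in the SMILES: 1.
π bonds: 7 double bonds (each 1 DoU) → 7 DoU from unsaturation.
Total DoU = 1 + 7 = 8.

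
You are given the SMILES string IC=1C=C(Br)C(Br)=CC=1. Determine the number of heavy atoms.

Every atom symbol written in the SMILES (organic subset) is one heavy atom; implicit H are not written.
Heavy atoms by element → Br:2, C:6, I:1.
Total: 9.

9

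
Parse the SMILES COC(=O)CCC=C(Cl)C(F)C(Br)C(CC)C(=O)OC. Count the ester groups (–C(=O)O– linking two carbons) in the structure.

2

The ester motif appears at heavy-atom positions 3, 17 in the SMILES.
Other groups present: 1 alkene.
Ester count: 2.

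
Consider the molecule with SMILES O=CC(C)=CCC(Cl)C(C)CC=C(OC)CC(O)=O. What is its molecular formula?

C14H21ClO4

Walk through each heavy atom and fill implicit hydrogens from standard valence (C 4, N 3, O 2, S 2, halogen 1):
  atom 1: O, bond orders sum to 2 (valence 2) → 0 H
  atom 2: C, bond orders sum to 3 (valence 4) → 1 H
  atom 3: C, bond orders sum to 4 (valence 4) → 0 H
  atom 4: C, bond orders sum to 1 (valence 4) → 3 H
  atom 5: C, bond orders sum to 3 (valence 4) → 1 H
  atom 6: C, bond orders sum to 2 (valence 4) → 2 H
  atom 7: C, bond orders sum to 3 (valence 4) → 1 H
  atom 8: Cl (halogen, monovalent) → 0 H
  atom 9: C, bond orders sum to 3 (valence 4) → 1 H
  atom 10: C, bond orders sum to 1 (valence 4) → 3 H
  atom 11: C, bond orders sum to 2 (valence 4) → 2 H
  atom 12: C, bond orders sum to 3 (valence 4) → 1 H
  atom 13: C, bond orders sum to 4 (valence 4) → 0 H
  atom 14: O, bond orders sum to 2 (valence 2) → 0 H
  atom 15: C, bond orders sum to 1 (valence 4) → 3 H
  atom 16: C, bond orders sum to 2 (valence 4) → 2 H
  atom 17: C, bond orders sum to 4 (valence 4) → 0 H
  atom 18: O, bond orders sum to 1 (valence 2) → 1 H
  atom 19: O, bond orders sum to 2 (valence 2) → 0 H
Totals → C:14, H:21, Cl:1, O:4.
In Hill order: C14H21ClO4.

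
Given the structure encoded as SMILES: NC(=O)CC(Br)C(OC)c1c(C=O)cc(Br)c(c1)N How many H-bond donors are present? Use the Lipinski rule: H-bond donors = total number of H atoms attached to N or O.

Donors: find every N or O and count the H atoms it carries.
  atom 1 (N): bond orders sum to 1 → 2 H
  atom 3 (O): bond orders sum to 2 → 0 H
  atom 8 (O): bond orders sum to 2 → 0 H
  atom 13 (O): bond orders sum to 2 → 0 H
  atom 19 (N): bond orders sum to 1 → 2 H
Lipinski HBD = 4.

4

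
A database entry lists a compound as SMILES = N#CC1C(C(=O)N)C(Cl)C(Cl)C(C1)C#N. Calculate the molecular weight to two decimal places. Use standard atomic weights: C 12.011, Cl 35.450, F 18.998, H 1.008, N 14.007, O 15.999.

246.09 g/mol

First, the molecular formula is C9H9Cl2N3O (counting implicit H from valence).
  C: 9 × 12.011 = 108.099
  Cl: 2 × 35.450 = 70.900
  H: 9 × 1.008 = 9.072
  N: 3 × 14.007 = 42.021
  O: 1 × 15.999 = 15.999
Sum: 9×12.011 + 2×35.450 + 9×1.008 + 3×14.007 + 1×15.999 = 246.091 → 246.09 g/mol.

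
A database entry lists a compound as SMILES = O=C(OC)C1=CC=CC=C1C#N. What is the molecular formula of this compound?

C9H7NO2

Walk through each heavy atom and fill implicit hydrogens from standard valence (C 4, N 3, O 2, S 2, halogen 1):
  atom 1: O, bond orders sum to 2 (valence 2) → 0 H
  atom 2: C, bond orders sum to 4 (valence 4) → 0 H
  atom 3: O, bond orders sum to 2 (valence 2) → 0 H
  atom 4: C, bond orders sum to 1 (valence 4) → 3 H
  atom 5: C, bond orders sum to 4 (valence 4) → 0 H
  atom 6: C, bond orders sum to 3 (valence 4) → 1 H
  atom 7: C, bond orders sum to 3 (valence 4) → 1 H
  atom 8: C, bond orders sum to 3 (valence 4) → 1 H
  atom 9: C, bond orders sum to 3 (valence 4) → 1 H
  atom 10: C, bond orders sum to 4 (valence 4) → 0 H
  atom 11: C, bond orders sum to 4 (valence 4) → 0 H
  atom 12: N, bond orders sum to 3 (valence 3) → 0 H
Totals → C:9, H:7, N:1, O:2.
In Hill order: C9H7NO2.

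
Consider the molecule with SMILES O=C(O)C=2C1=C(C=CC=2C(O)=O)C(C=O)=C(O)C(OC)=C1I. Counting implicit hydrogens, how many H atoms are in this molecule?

9

Walk through each heavy atom and fill implicit hydrogens from standard valence (C 4, N 3, O 2, S 2, halogen 1):
  atom 1: O, bond orders sum to 2 (valence 2) → 0 H
  atom 2: C, bond orders sum to 4 (valence 4) → 0 H
  atom 3: O, bond orders sum to 1 (valence 2) → 1 H
  atom 4: C, bond orders sum to 4 (valence 4) → 0 H
  atom 5: C, bond orders sum to 4 (valence 4) → 0 H
  atom 6: C, bond orders sum to 4 (valence 4) → 0 H
  atom 7: C, bond orders sum to 3 (valence 4) → 1 H
  atom 8: C, bond orders sum to 3 (valence 4) → 1 H
  atom 9: C, bond orders sum to 4 (valence 4) → 0 H
  atom 10: C, bond orders sum to 4 (valence 4) → 0 H
  atom 11: O, bond orders sum to 1 (valence 2) → 1 H
  atom 12: O, bond orders sum to 2 (valence 2) → 0 H
  atom 13: C, bond orders sum to 4 (valence 4) → 0 H
  atom 14: C, bond orders sum to 3 (valence 4) → 1 H
  atom 15: O, bond orders sum to 2 (valence 2) → 0 H
  atom 16: C, bond orders sum to 4 (valence 4) → 0 H
  atom 17: O, bond orders sum to 1 (valence 2) → 1 H
  atom 18: C, bond orders sum to 4 (valence 4) → 0 H
  atom 19: O, bond orders sum to 2 (valence 2) → 0 H
  atom 20: C, bond orders sum to 1 (valence 4) → 3 H
  atom 21: C, bond orders sum to 4 (valence 4) → 0 H
  atom 22: I (halogen, monovalent) → 0 H
Total hydrogens: 9.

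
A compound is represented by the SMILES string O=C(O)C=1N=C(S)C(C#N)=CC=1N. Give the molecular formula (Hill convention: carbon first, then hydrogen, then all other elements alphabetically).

Walk through each heavy atom and fill implicit hydrogens from standard valence (C 4, N 3, O 2, S 2, halogen 1):
  atom 1: O, bond orders sum to 2 (valence 2) → 0 H
  atom 2: C, bond orders sum to 4 (valence 4) → 0 H
  atom 3: O, bond orders sum to 1 (valence 2) → 1 H
  atom 4: C, bond orders sum to 4 (valence 4) → 0 H
  atom 5: N, bond orders sum to 3 (valence 3) → 0 H
  atom 6: C, bond orders sum to 4 (valence 4) → 0 H
  atom 7: S, bond orders sum to 1 (valence 2) → 1 H
  atom 8: C, bond orders sum to 4 (valence 4) → 0 H
  atom 9: C, bond orders sum to 4 (valence 4) → 0 H
  atom 10: N, bond orders sum to 3 (valence 3) → 0 H
  atom 11: C, bond orders sum to 3 (valence 4) → 1 H
  atom 12: C, bond orders sum to 4 (valence 4) → 0 H
  atom 13: N, bond orders sum to 1 (valence 3) → 2 H
Totals → C:7, H:5, N:3, O:2, S:1.
In Hill order: C7H5N3O2S.

C7H5N3O2S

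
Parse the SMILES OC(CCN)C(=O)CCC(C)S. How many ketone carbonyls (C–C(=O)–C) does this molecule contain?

1

The ketone motif appears at heavy-atom position 6 in the SMILES.
Other groups present: 1 hydroxyl, 1 primary amine, 1 thiol.
Ketone count: 1.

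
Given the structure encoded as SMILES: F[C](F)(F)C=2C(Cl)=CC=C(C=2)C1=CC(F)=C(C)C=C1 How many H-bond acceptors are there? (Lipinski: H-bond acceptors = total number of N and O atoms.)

N atoms: 0; O atoms: 0.
Lipinski HBA = 0 + 0 = 0.

0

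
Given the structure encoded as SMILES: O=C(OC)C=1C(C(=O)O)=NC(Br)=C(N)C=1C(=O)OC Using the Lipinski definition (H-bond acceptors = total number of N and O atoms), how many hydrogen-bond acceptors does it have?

8

N atoms: 2; O atoms: 6.
Lipinski HBA = 2 + 6 = 8.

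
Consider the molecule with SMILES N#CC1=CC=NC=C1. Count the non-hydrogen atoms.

8

Every atom symbol written in the SMILES (organic subset) is one heavy atom; implicit H are not written.
Heavy atoms by element → C:6, N:2.
Total: 8.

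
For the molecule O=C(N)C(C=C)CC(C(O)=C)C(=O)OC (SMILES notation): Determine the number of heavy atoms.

15

Every atom symbol written in the SMILES (organic subset) is one heavy atom; implicit H are not written.
Heavy atoms by element → C:10, N:1, O:4.
Total: 15.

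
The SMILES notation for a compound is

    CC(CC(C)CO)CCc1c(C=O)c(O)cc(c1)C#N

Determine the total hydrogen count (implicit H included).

Walk through each heavy atom and fill implicit hydrogens from standard valence (C 4, N 3, O 2, S 2, halogen 1); for lowercase aromatic atoms, an aromatic c carries 1 H when it has two neighbours and 0 H with three, and aromatic n carries 0 H:
  atom 1: C, bond orders sum to 1 (valence 4) → 3 H
  atom 2: C, bond orders sum to 3 (valence 4) → 1 H
  atom 3: C, bond orders sum to 2 (valence 4) → 2 H
  atom 4: C, bond orders sum to 3 (valence 4) → 1 H
  atom 5: C, bond orders sum to 1 (valence 4) → 3 H
  atom 6: C, bond orders sum to 2 (valence 4) → 2 H
  atom 7: O, bond orders sum to 1 (valence 2) → 1 H
  atom 8: C, bond orders sum to 2 (valence 4) → 2 H
  atom 9: C, bond orders sum to 2 (valence 4) → 2 H
  atom 10: aromatic c, 3 neighbours → 0 H
  atom 11: aromatic c, 3 neighbours → 0 H
  atom 12: C, bond orders sum to 3 (valence 4) → 1 H
  atom 13: O, bond orders sum to 2 (valence 2) → 0 H
  atom 14: aromatic c, 3 neighbours → 0 H
  atom 15: O, bond orders sum to 1 (valence 2) → 1 H
  atom 16: aromatic c, 2 neighbours → 1 H
  atom 17: aromatic c, 3 neighbours → 0 H
  atom 18: aromatic c, 2 neighbours → 1 H
  atom 19: C, bond orders sum to 4 (valence 4) → 0 H
  atom 20: N, bond orders sum to 3 (valence 3) → 0 H
Total hydrogens: 21.

21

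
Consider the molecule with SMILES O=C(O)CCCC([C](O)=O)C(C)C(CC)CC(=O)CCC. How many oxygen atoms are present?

Scan the SMILES for O atoms (remember two-letter symbols like Cl and Br are single atoms).
Oxygen count: 5.

5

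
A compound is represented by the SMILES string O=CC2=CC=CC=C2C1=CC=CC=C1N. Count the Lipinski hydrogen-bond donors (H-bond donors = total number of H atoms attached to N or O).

2

Donors: find every N or O and count the H atoms it carries.
  atom 1 (O): bond orders sum to 2 → 0 H
  atom 15 (N): bond orders sum to 1 → 2 H
Lipinski HBD = 2.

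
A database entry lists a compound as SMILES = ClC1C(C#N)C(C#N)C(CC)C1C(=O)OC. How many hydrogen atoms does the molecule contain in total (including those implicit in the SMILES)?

13

Walk through each heavy atom and fill implicit hydrogens from standard valence (C 4, N 3, O 2, S 2, halogen 1):
  atom 1: Cl (halogen, monovalent) → 0 H
  atom 2: C, bond orders sum to 3 (valence 4) → 1 H
  atom 3: C, bond orders sum to 3 (valence 4) → 1 H
  atom 4: C, bond orders sum to 4 (valence 4) → 0 H
  atom 5: N, bond orders sum to 3 (valence 3) → 0 H
  atom 6: C, bond orders sum to 3 (valence 4) → 1 H
  atom 7: C, bond orders sum to 4 (valence 4) → 0 H
  atom 8: N, bond orders sum to 3 (valence 3) → 0 H
  atom 9: C, bond orders sum to 3 (valence 4) → 1 H
  atom 10: C, bond orders sum to 2 (valence 4) → 2 H
  atom 11: C, bond orders sum to 1 (valence 4) → 3 H
  atom 12: C, bond orders sum to 3 (valence 4) → 1 H
  atom 13: C, bond orders sum to 4 (valence 4) → 0 H
  atom 14: O, bond orders sum to 2 (valence 2) → 0 H
  atom 15: O, bond orders sum to 2 (valence 2) → 0 H
  atom 16: C, bond orders sum to 1 (valence 4) → 3 H
Total hydrogens: 13.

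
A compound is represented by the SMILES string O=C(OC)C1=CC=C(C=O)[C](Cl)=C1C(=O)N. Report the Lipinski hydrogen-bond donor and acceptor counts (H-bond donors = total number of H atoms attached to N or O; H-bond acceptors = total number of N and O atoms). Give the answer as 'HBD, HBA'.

Donors: find every N or O and count the H atoms it carries.
  atom 1 (O): bond orders sum to 2 → 0 H
  atom 3 (O): bond orders sum to 2 → 0 H
  atom 10 (O): bond orders sum to 2 → 0 H
  atom 15 (O): bond orders sum to 2 → 0 H
  atom 16 (N): bond orders sum to 1 → 2 H
Lipinski HBD = 2.
Acceptors: N atoms = 1, O atoms = 4 → HBA = 5.

2, 5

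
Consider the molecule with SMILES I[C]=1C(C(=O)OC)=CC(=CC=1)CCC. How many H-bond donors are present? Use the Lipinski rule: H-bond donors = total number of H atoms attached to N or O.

0

Donors: find every N or O and count the H atoms it carries.
  atom 5 (O): bond orders sum to 2 → 0 H
  atom 6 (O): bond orders sum to 2 → 0 H
Lipinski HBD = 0.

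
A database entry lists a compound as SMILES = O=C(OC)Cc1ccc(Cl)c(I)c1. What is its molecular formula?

C9H8ClIO2

Walk through each heavy atom and fill implicit hydrogens from standard valence (C 4, N 3, O 2, S 2, halogen 1); for lowercase aromatic atoms, an aromatic c carries 1 H when it has two neighbours and 0 H with three, and aromatic n carries 0 H:
  atom 1: O, bond orders sum to 2 (valence 2) → 0 H
  atom 2: C, bond orders sum to 4 (valence 4) → 0 H
  atom 3: O, bond orders sum to 2 (valence 2) → 0 H
  atom 4: C, bond orders sum to 1 (valence 4) → 3 H
  atom 5: C, bond orders sum to 2 (valence 4) → 2 H
  atom 6: aromatic c, 3 neighbours → 0 H
  atom 7: aromatic c, 2 neighbours → 1 H
  atom 8: aromatic c, 2 neighbours → 1 H
  atom 9: aromatic c, 3 neighbours → 0 H
  atom 10: Cl (halogen, monovalent) → 0 H
  atom 11: aromatic c, 3 neighbours → 0 H
  atom 12: I (halogen, monovalent) → 0 H
  atom 13: aromatic c, 2 neighbours → 1 H
Totals → C:9, H:8, Cl:1, I:1, O:2.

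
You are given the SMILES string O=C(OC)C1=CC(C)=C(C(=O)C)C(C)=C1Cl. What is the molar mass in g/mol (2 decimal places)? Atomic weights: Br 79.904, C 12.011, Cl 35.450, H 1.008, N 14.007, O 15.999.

240.68 g/mol

First, the molecular formula is C12H13ClO3 (counting implicit H from valence).
  C: 12 × 12.011 = 144.132
  Cl: 1 × 35.450 = 35.450
  H: 13 × 1.008 = 13.104
  O: 3 × 15.999 = 47.997
Sum: 12×12.011 + 1×35.450 + 13×1.008 + 3×15.999 = 240.683 → 240.68 g/mol.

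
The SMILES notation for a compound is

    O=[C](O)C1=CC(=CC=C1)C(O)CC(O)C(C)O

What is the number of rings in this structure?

In SMILES, each pair of matching ring-closure digits denotes one ring-closing bond; the number of such bonds equals the number of independent rings.
Ring-closure bonds here: 1.

1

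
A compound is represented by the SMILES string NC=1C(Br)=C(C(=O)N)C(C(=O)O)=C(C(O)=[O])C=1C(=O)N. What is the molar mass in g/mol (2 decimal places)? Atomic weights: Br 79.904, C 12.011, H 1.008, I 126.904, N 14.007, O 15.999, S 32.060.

346.09 g/mol

First, the molecular formula is C10H8BrN3O6 (counting implicit H from valence).
  Br: 1 × 79.904 = 79.904
  C: 10 × 12.011 = 120.110
  H: 8 × 1.008 = 8.064
  N: 3 × 14.007 = 42.021
  O: 6 × 15.999 = 95.994
Sum: 1×79.904 + 10×12.011 + 8×1.008 + 3×14.007 + 6×15.999 = 346.093 → 346.09 g/mol.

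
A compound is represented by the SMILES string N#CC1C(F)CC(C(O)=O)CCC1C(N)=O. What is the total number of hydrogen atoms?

13

Walk through each heavy atom and fill implicit hydrogens from standard valence (C 4, N 3, O 2, S 2, halogen 1):
  atom 1: N, bond orders sum to 3 (valence 3) → 0 H
  atom 2: C, bond orders sum to 4 (valence 4) → 0 H
  atom 3: C, bond orders sum to 3 (valence 4) → 1 H
  atom 4: C, bond orders sum to 3 (valence 4) → 1 H
  atom 5: F (halogen, monovalent) → 0 H
  atom 6: C, bond orders sum to 2 (valence 4) → 2 H
  atom 7: C, bond orders sum to 3 (valence 4) → 1 H
  atom 8: C, bond orders sum to 4 (valence 4) → 0 H
  atom 9: O, bond orders sum to 1 (valence 2) → 1 H
  atom 10: O, bond orders sum to 2 (valence 2) → 0 H
  atom 11: C, bond orders sum to 2 (valence 4) → 2 H
  atom 12: C, bond orders sum to 2 (valence 4) → 2 H
  atom 13: C, bond orders sum to 3 (valence 4) → 1 H
  atom 14: C, bond orders sum to 4 (valence 4) → 0 H
  atom 15: N, bond orders sum to 1 (valence 3) → 2 H
  atom 16: O, bond orders sum to 2 (valence 2) → 0 H
Total hydrogens: 13.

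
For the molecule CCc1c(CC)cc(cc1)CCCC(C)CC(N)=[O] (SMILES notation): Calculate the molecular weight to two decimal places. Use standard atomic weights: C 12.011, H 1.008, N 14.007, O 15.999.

First, the molecular formula is C17H27NO (counting implicit H from valence).
  C: 17 × 12.011 = 204.187
  H: 27 × 1.008 = 27.216
  N: 1 × 14.007 = 14.007
  O: 1 × 15.999 = 15.999
Sum: 17×12.011 + 27×1.008 + 1×14.007 + 1×15.999 = 261.409 → 261.41 g/mol.

261.41 g/mol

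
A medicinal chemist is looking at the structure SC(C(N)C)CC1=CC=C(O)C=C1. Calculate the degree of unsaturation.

Degree of unsaturation = (number of rings) + (number of π bonds).
Ring closures in the SMILES: 1.
π bonds: 3 double bonds (each 1 DoU) → 3 DoU from unsaturation.
Total DoU = 1 + 3 = 4.

4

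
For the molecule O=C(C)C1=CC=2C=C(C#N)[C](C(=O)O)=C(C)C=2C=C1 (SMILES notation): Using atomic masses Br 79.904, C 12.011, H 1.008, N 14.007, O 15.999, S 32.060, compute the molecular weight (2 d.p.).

253.26 g/mol

First, the molecular formula is C15H11NO3 (counting implicit H from valence).
  C: 15 × 12.011 = 180.165
  H: 11 × 1.008 = 11.088
  N: 1 × 14.007 = 14.007
  O: 3 × 15.999 = 47.997
Sum: 15×12.011 + 11×1.008 + 1×14.007 + 3×15.999 = 253.257 → 253.26 g/mol.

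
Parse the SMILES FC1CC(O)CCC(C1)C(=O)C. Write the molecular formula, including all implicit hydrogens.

C9H15FO2

Walk through each heavy atom and fill implicit hydrogens from standard valence (C 4, N 3, O 2, S 2, halogen 1):
  atom 1: F (halogen, monovalent) → 0 H
  atom 2: C, bond orders sum to 3 (valence 4) → 1 H
  atom 3: C, bond orders sum to 2 (valence 4) → 2 H
  atom 4: C, bond orders sum to 3 (valence 4) → 1 H
  atom 5: O, bond orders sum to 1 (valence 2) → 1 H
  atom 6: C, bond orders sum to 2 (valence 4) → 2 H
  atom 7: C, bond orders sum to 2 (valence 4) → 2 H
  atom 8: C, bond orders sum to 3 (valence 4) → 1 H
  atom 9: C, bond orders sum to 2 (valence 4) → 2 H
  atom 10: C, bond orders sum to 4 (valence 4) → 0 H
  atom 11: O, bond orders sum to 2 (valence 2) → 0 H
  atom 12: C, bond orders sum to 1 (valence 4) → 3 H
Totals → C:9, H:15, F:1, O:2.
In Hill order: C9H15FO2.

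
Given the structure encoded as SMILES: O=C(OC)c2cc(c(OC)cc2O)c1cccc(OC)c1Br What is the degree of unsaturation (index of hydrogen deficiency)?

9

Molecular formula: C16H15BrO5.
DoU = (2C + 2 + N − H − X) / 2, where X is the halogen count and O/S are ignored.
    = (2·16 + 2 + 0 − 15 − 1) / 2 = 18 / 2 = 9.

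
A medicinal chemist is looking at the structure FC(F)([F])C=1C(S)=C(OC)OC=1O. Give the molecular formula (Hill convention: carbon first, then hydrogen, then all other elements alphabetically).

Walk through each heavy atom and fill implicit hydrogens from standard valence (C 4, N 3, O 2, S 2, halogen 1):
  atom 1: F (halogen, monovalent) → 0 H
  atom 2: C, bond orders sum to 4 (valence 4) → 0 H
  atom 3: F (halogen, monovalent) → 0 H
  atom 4: F with explicit H count 0
  atom 5: C, bond orders sum to 4 (valence 4) → 0 H
  atom 6: C, bond orders sum to 4 (valence 4) → 0 H
  atom 7: S, bond orders sum to 1 (valence 2) → 1 H
  atom 8: C, bond orders sum to 4 (valence 4) → 0 H
  atom 9: O, bond orders sum to 2 (valence 2) → 0 H
  atom 10: C, bond orders sum to 1 (valence 4) → 3 H
  atom 11: O, bond orders sum to 2 (valence 2) → 0 H
  atom 12: C, bond orders sum to 4 (valence 4) → 0 H
  atom 13: O, bond orders sum to 1 (valence 2) → 1 H
Totals → C:6, H:5, F:3, O:3, S:1.

C6H5F3O3S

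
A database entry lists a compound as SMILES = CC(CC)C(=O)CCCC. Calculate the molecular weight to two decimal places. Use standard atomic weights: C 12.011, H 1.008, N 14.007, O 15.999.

First, the molecular formula is C9H18O (counting implicit H from valence).
  C: 9 × 12.011 = 108.099
  H: 18 × 1.008 = 18.144
  O: 1 × 15.999 = 15.999
Sum: 9×12.011 + 18×1.008 + 1×15.999 = 142.242 → 142.24 g/mol.

142.24 g/mol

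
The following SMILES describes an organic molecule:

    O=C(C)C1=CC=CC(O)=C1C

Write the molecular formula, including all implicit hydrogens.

C9H10O2

Walk through each heavy atom and fill implicit hydrogens from standard valence (C 4, N 3, O 2, S 2, halogen 1):
  atom 1: O, bond orders sum to 2 (valence 2) → 0 H
  atom 2: C, bond orders sum to 4 (valence 4) → 0 H
  atom 3: C, bond orders sum to 1 (valence 4) → 3 H
  atom 4: C, bond orders sum to 4 (valence 4) → 0 H
  atom 5: C, bond orders sum to 3 (valence 4) → 1 H
  atom 6: C, bond orders sum to 3 (valence 4) → 1 H
  atom 7: C, bond orders sum to 3 (valence 4) → 1 H
  atom 8: C, bond orders sum to 4 (valence 4) → 0 H
  atom 9: O, bond orders sum to 1 (valence 2) → 1 H
  atom 10: C, bond orders sum to 4 (valence 4) → 0 H
  atom 11: C, bond orders sum to 1 (valence 4) → 3 H
Totals → C:9, H:10, O:2.
In Hill order: C9H10O2.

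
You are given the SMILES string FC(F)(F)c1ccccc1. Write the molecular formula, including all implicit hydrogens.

C7H5F3

Walk through each heavy atom and fill implicit hydrogens from standard valence (C 4, N 3, O 2, S 2, halogen 1); for lowercase aromatic atoms, an aromatic c carries 1 H when it has two neighbours and 0 H with three, and aromatic n carries 0 H:
  atom 1: F (halogen, monovalent) → 0 H
  atom 2: C, bond orders sum to 4 (valence 4) → 0 H
  atom 3: F (halogen, monovalent) → 0 H
  atom 4: F (halogen, monovalent) → 0 H
  atom 5: aromatic c, 3 neighbours → 0 H
  atom 6: aromatic c, 2 neighbours → 1 H
  atom 7: aromatic c, 2 neighbours → 1 H
  atom 8: aromatic c, 2 neighbours → 1 H
  atom 9: aromatic c, 2 neighbours → 1 H
  atom 10: aromatic c, 2 neighbours → 1 H
Totals → C:7, H:5, F:3.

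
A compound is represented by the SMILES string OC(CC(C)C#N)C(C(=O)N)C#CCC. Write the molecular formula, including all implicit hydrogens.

C11H16N2O2

Walk through each heavy atom and fill implicit hydrogens from standard valence (C 4, N 3, O 2, S 2, halogen 1):
  atom 1: O, bond orders sum to 1 (valence 2) → 1 H
  atom 2: C, bond orders sum to 3 (valence 4) → 1 H
  atom 3: C, bond orders sum to 2 (valence 4) → 2 H
  atom 4: C, bond orders sum to 3 (valence 4) → 1 H
  atom 5: C, bond orders sum to 1 (valence 4) → 3 H
  atom 6: C, bond orders sum to 4 (valence 4) → 0 H
  atom 7: N, bond orders sum to 3 (valence 3) → 0 H
  atom 8: C, bond orders sum to 3 (valence 4) → 1 H
  atom 9: C, bond orders sum to 4 (valence 4) → 0 H
  atom 10: O, bond orders sum to 2 (valence 2) → 0 H
  atom 11: N, bond orders sum to 1 (valence 3) → 2 H
  atom 12: C, bond orders sum to 4 (valence 4) → 0 H
  atom 13: C, bond orders sum to 4 (valence 4) → 0 H
  atom 14: C, bond orders sum to 2 (valence 4) → 2 H
  atom 15: C, bond orders sum to 1 (valence 4) → 3 H
Totals → C:11, H:16, N:2, O:2.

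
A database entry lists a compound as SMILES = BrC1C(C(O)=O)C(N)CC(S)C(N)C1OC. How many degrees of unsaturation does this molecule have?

2

Degree of unsaturation = (number of rings) + (number of π bonds).
Ring closures in the SMILES: 1.
π bonds: 1 double bond (each 1 DoU) → 1 DoU from unsaturation.
Total DoU = 1 + 1 = 2.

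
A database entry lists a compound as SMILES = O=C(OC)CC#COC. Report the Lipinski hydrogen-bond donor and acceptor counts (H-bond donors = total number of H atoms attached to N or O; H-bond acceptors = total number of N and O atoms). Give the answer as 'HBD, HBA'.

0, 3

Donors: find every N or O and count the H atoms it carries.
  atom 1 (O): bond orders sum to 2 → 0 H
  atom 3 (O): bond orders sum to 2 → 0 H
  atom 8 (O): bond orders sum to 2 → 0 H
Lipinski HBD = 0.
Acceptors: N atoms = 0, O atoms = 3 → HBA = 3.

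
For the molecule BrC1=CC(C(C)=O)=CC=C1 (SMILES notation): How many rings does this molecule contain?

1

In SMILES, each pair of matching ring-closure digits denotes one ring-closing bond; the number of such bonds equals the number of independent rings.
Ring-closure bonds here: 1.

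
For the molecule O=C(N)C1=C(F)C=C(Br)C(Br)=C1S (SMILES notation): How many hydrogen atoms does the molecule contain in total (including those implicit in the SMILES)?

Walk through each heavy atom and fill implicit hydrogens from standard valence (C 4, N 3, O 2, S 2, halogen 1):
  atom 1: O, bond orders sum to 2 (valence 2) → 0 H
  atom 2: C, bond orders sum to 4 (valence 4) → 0 H
  atom 3: N, bond orders sum to 1 (valence 3) → 2 H
  atom 4: C, bond orders sum to 4 (valence 4) → 0 H
  atom 5: C, bond orders sum to 4 (valence 4) → 0 H
  atom 6: F (halogen, monovalent) → 0 H
  atom 7: C, bond orders sum to 3 (valence 4) → 1 H
  atom 8: C, bond orders sum to 4 (valence 4) → 0 H
  atom 9: Br (halogen, monovalent) → 0 H
  atom 10: C, bond orders sum to 4 (valence 4) → 0 H
  atom 11: Br (halogen, monovalent) → 0 H
  atom 12: C, bond orders sum to 4 (valence 4) → 0 H
  atom 13: S, bond orders sum to 1 (valence 2) → 1 H
Total hydrogens: 4.

4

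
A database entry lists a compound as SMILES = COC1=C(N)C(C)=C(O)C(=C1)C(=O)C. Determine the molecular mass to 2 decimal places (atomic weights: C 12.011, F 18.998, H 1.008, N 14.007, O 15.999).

First, the molecular formula is C10H13NO3 (counting implicit H from valence).
  C: 10 × 12.011 = 120.110
  H: 13 × 1.008 = 13.104
  N: 1 × 14.007 = 14.007
  O: 3 × 15.999 = 47.997
Sum: 10×12.011 + 13×1.008 + 1×14.007 + 3×15.999 = 195.218 → 195.22 g/mol.

195.22 g/mol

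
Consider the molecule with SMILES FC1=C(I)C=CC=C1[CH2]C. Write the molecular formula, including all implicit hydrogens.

Walk through each heavy atom and fill implicit hydrogens from standard valence (C 4, N 3, O 2, S 2, halogen 1):
  atom 1: F (halogen, monovalent) → 0 H
  atom 2: C, bond orders sum to 4 (valence 4) → 0 H
  atom 3: C, bond orders sum to 4 (valence 4) → 0 H
  atom 4: I (halogen, monovalent) → 0 H
  atom 5: C, bond orders sum to 3 (valence 4) → 1 H
  atom 6: C, bond orders sum to 3 (valence 4) → 1 H
  atom 7: C, bond orders sum to 3 (valence 4) → 1 H
  atom 8: C, bond orders sum to 4 (valence 4) → 0 H
  atom 9: C with explicit H count 2
  atom 10: C, bond orders sum to 1 (valence 4) → 3 H
Totals → C:8, H:8, F:1, I:1.
In Hill order: C8H8FI.

C8H8FI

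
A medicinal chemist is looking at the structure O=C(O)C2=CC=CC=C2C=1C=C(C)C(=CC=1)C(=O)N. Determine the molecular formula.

Walk through each heavy atom and fill implicit hydrogens from standard valence (C 4, N 3, O 2, S 2, halogen 1):
  atom 1: O, bond orders sum to 2 (valence 2) → 0 H
  atom 2: C, bond orders sum to 4 (valence 4) → 0 H
  atom 3: O, bond orders sum to 1 (valence 2) → 1 H
  atom 4: C, bond orders sum to 4 (valence 4) → 0 H
  atom 5: C, bond orders sum to 3 (valence 4) → 1 H
  atom 6: C, bond orders sum to 3 (valence 4) → 1 H
  atom 7: C, bond orders sum to 3 (valence 4) → 1 H
  atom 8: C, bond orders sum to 3 (valence 4) → 1 H
  atom 9: C, bond orders sum to 4 (valence 4) → 0 H
  atom 10: C, bond orders sum to 4 (valence 4) → 0 H
  atom 11: C, bond orders sum to 3 (valence 4) → 1 H
  atom 12: C, bond orders sum to 4 (valence 4) → 0 H
  atom 13: C, bond orders sum to 1 (valence 4) → 3 H
  atom 14: C, bond orders sum to 4 (valence 4) → 0 H
  atom 15: C, bond orders sum to 3 (valence 4) → 1 H
  atom 16: C, bond orders sum to 3 (valence 4) → 1 H
  atom 17: C, bond orders sum to 4 (valence 4) → 0 H
  atom 18: O, bond orders sum to 2 (valence 2) → 0 H
  atom 19: N, bond orders sum to 1 (valence 3) → 2 H
Totals → C:15, H:13, N:1, O:3.
In Hill order: C15H13NO3.

C15H13NO3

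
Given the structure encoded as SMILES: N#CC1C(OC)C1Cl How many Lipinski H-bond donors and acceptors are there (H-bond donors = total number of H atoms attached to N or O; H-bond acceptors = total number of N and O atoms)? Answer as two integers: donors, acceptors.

Donors: find every N or O and count the H atoms it carries.
  atom 1 (N): bond orders sum to 3 → 0 H
  atom 5 (O): bond orders sum to 2 → 0 H
Lipinski HBD = 0.
Acceptors: N atoms = 1, O atoms = 1 → HBA = 2.

0, 2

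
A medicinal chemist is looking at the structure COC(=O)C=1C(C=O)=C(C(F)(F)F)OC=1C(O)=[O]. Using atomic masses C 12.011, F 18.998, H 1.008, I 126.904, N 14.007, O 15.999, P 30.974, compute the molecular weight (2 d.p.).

First, the molecular formula is C9H5F3O6 (counting implicit H from valence).
  C: 9 × 12.011 = 108.099
  F: 3 × 18.998 = 56.994
  H: 5 × 1.008 = 5.040
  O: 6 × 15.999 = 95.994
Sum: 9×12.011 + 3×18.998 + 5×1.008 + 6×15.999 = 266.127 → 266.13 g/mol.

266.13 g/mol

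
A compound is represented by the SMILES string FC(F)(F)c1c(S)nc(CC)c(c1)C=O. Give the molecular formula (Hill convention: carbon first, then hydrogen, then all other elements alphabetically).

Walk through each heavy atom and fill implicit hydrogens from standard valence (C 4, N 3, O 2, S 2, halogen 1); for lowercase aromatic atoms, an aromatic c carries 1 H when it has two neighbours and 0 H with three, and aromatic n carries 0 H:
  atom 1: F (halogen, monovalent) → 0 H
  atom 2: C, bond orders sum to 4 (valence 4) → 0 H
  atom 3: F (halogen, monovalent) → 0 H
  atom 4: F (halogen, monovalent) → 0 H
  atom 5: aromatic c, 3 neighbours → 0 H
  atom 6: aromatic c, 3 neighbours → 0 H
  atom 7: S, bond orders sum to 1 (valence 2) → 1 H
  atom 8: aromatic n, 2 neighbours → 0 H
  atom 9: aromatic c, 3 neighbours → 0 H
  atom 10: C, bond orders sum to 2 (valence 4) → 2 H
  atom 11: C, bond orders sum to 1 (valence 4) → 3 H
  atom 12: aromatic c, 3 neighbours → 0 H
  atom 13: aromatic c, 2 neighbours → 1 H
  atom 14: C, bond orders sum to 3 (valence 4) → 1 H
  atom 15: O, bond orders sum to 2 (valence 2) → 0 H
Totals → C:9, H:8, F:3, N:1, O:1, S:1.
In Hill order: C9H8F3NOS.

C9H8F3NOS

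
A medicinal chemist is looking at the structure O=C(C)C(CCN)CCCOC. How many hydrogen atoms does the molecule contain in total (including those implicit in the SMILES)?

19

Walk through each heavy atom and fill implicit hydrogens from standard valence (C 4, N 3, O 2, S 2, halogen 1):
  atom 1: O, bond orders sum to 2 (valence 2) → 0 H
  atom 2: C, bond orders sum to 4 (valence 4) → 0 H
  atom 3: C, bond orders sum to 1 (valence 4) → 3 H
  atom 4: C, bond orders sum to 3 (valence 4) → 1 H
  atom 5: C, bond orders sum to 2 (valence 4) → 2 H
  atom 6: C, bond orders sum to 2 (valence 4) → 2 H
  atom 7: N, bond orders sum to 1 (valence 3) → 2 H
  atom 8: C, bond orders sum to 2 (valence 4) → 2 H
  atom 9: C, bond orders sum to 2 (valence 4) → 2 H
  atom 10: C, bond orders sum to 2 (valence 4) → 2 H
  atom 11: O, bond orders sum to 2 (valence 2) → 0 H
  atom 12: C, bond orders sum to 1 (valence 4) → 3 H
Total hydrogens: 19.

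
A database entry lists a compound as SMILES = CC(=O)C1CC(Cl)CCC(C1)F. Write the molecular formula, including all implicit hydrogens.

Walk through each heavy atom and fill implicit hydrogens from standard valence (C 4, N 3, O 2, S 2, halogen 1):
  atom 1: C, bond orders sum to 1 (valence 4) → 3 H
  atom 2: C, bond orders sum to 4 (valence 4) → 0 H
  atom 3: O, bond orders sum to 2 (valence 2) → 0 H
  atom 4: C, bond orders sum to 3 (valence 4) → 1 H
  atom 5: C, bond orders sum to 2 (valence 4) → 2 H
  atom 6: C, bond orders sum to 3 (valence 4) → 1 H
  atom 7: Cl (halogen, monovalent) → 0 H
  atom 8: C, bond orders sum to 2 (valence 4) → 2 H
  atom 9: C, bond orders sum to 2 (valence 4) → 2 H
  atom 10: C, bond orders sum to 3 (valence 4) → 1 H
  atom 11: C, bond orders sum to 2 (valence 4) → 2 H
  atom 12: F (halogen, monovalent) → 0 H
Totals → C:9, H:14, Cl:1, F:1, O:1.
In Hill order: C9H14ClFO.

C9H14ClFO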